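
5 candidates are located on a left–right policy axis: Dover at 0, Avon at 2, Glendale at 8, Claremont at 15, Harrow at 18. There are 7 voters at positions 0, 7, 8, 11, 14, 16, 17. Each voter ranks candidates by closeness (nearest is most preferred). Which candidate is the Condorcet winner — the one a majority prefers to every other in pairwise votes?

Glendale

With single-peaked preferences on a line, the Condorcet winner is the candidate closest to the median voter.
The median voter (position 11) is closest to Glendale at 8.
Check: Glendale vs Avon — voters closer to Glendale: 6 of 7.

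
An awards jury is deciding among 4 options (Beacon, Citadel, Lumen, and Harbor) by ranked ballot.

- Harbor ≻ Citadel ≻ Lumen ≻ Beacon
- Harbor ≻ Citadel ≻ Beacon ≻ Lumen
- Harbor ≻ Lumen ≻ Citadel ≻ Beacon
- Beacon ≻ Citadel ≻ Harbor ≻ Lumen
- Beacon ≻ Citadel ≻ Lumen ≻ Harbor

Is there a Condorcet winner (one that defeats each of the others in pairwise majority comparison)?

Head-to-head results (5 voters total):
Beacon vs Citadel: Citadel wins 3–2.
Beacon vs Lumen: Beacon wins 3–2.
Beacon vs Harbor: Harbor wins 3–2.
Citadel vs Lumen: Citadel wins 4–1.
Citadel vs Harbor: Harbor wins 3–2.
Lumen vs Harbor: Harbor wins 4–1.
Harbor beats each rival — Beacon (3–2), Citadel (3–2), Lumen (4–1) — so Harbor is the Condorcet winner.

Yes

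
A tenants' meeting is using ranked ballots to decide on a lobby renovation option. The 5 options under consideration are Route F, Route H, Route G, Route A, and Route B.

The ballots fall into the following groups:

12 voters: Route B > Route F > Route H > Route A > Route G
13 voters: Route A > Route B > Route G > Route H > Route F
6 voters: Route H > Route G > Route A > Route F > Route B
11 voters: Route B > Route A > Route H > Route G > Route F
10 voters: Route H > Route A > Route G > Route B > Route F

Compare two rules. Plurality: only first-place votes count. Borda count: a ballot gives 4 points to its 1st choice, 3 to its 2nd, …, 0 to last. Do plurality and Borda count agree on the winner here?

Plurality first-place counts: Route F 0, Route H 16, Route G 0, Route A 13, Route B 23 → Route B.
Borda totals: Route F 42, Route H 123, Route G 75, Route A 139, Route B 141 → Route B.
The two rules agree on Route B.

Yes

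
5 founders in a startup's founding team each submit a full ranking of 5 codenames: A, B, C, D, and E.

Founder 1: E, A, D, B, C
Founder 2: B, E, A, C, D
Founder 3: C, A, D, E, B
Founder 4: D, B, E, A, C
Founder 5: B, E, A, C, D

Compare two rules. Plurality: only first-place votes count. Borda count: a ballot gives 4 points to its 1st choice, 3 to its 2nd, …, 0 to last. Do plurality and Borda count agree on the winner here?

No

Plurality first-place counts: A 0, B 2, C 1, D 1, E 1 → B.
Borda totals: A 11, B 12, C 6, D 8, E 13 → E.
The two rules disagree: plurality picks B, Borda picks E.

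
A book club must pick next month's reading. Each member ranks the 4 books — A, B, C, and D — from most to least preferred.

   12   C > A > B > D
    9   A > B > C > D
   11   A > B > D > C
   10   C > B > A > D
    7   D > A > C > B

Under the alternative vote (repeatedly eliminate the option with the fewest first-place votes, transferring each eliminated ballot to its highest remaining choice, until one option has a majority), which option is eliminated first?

B

Round 1: C 22, A 20, D 7, B 0. B has the fewest and is eliminated.
Round 2: C 22, A 20, D 7. D has the fewest and is eliminated.
Round 3: A 27, C 22. A has a majority.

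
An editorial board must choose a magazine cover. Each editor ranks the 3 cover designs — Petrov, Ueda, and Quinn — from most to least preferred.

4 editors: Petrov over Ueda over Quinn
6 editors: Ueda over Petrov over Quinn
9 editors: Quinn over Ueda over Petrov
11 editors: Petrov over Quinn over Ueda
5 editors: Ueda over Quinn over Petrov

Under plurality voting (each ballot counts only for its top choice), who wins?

First-place vote totals:
  Petrov: 15
  Ueda: 11
  Quinn: 9
Petrov has the most first-place votes.

Petrov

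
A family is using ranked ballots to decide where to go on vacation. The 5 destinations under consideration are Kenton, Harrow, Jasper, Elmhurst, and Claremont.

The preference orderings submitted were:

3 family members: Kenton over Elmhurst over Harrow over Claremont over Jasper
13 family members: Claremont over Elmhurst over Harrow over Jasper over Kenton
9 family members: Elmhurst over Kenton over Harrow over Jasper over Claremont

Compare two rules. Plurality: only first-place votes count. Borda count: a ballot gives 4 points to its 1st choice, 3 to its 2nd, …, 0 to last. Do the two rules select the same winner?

No

Plurality first-place counts: Kenton 3, Harrow 0, Jasper 0, Elmhurst 9, Claremont 13 → Claremont.
Borda totals: Kenton 39, Harrow 50, Jasper 22, Elmhurst 84, Claremont 55 → Elmhurst.
The two rules disagree: plurality picks Claremont, Borda picks Elmhurst.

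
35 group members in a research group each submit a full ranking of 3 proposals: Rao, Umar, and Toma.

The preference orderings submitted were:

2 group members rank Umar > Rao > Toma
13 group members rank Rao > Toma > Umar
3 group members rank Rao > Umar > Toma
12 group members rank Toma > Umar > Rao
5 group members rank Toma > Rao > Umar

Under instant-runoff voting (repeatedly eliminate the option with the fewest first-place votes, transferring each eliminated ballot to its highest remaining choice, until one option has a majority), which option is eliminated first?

Round 1: Toma 17, Rao 16, Umar 2. Umar has the fewest and is eliminated.
Round 2: Rao 18, Toma 17. Rao has a majority.

Umar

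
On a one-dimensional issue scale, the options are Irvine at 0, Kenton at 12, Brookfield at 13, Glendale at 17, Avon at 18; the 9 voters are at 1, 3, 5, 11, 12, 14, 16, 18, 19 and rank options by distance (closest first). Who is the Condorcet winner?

Kenton

With single-peaked preferences on a line, the Condorcet winner is the candidate closest to the median voter.
The median voter (position 12) is closest to Kenton at 12.
Check: Kenton vs Glendale — voters closer to Kenton: 6 of 9.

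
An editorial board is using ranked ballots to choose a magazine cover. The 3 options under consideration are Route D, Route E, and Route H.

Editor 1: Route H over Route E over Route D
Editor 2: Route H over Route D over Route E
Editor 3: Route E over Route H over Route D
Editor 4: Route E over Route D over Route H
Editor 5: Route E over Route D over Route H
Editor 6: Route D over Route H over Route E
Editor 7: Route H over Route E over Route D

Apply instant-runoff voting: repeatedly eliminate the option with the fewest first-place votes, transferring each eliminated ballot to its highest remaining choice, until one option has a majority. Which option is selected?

Round 1: Route E 3, Route H 3, Route D 1. Route D has the fewest and is eliminated.
Round 2: Route H 4, Route E 3. Route H has a majority.

Route H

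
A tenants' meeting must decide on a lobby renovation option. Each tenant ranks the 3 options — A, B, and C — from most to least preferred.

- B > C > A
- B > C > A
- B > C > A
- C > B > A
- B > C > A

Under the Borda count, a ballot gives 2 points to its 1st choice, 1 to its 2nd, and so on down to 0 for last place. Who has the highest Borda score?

Borda scores:
  A: 0 + 0 + 0 + 0 + 0 = 0
  B: 2 + 2 + 2 + 1 + 2 = 9
  C: 1 + 1 + 1 + 2 + 1 = 6
B has the highest total.

B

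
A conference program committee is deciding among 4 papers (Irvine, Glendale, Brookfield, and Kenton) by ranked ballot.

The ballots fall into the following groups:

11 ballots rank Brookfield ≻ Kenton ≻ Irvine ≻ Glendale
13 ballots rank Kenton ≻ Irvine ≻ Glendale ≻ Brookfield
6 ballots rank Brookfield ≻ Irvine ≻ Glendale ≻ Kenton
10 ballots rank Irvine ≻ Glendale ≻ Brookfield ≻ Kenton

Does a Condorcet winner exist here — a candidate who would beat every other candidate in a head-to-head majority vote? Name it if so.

Head-to-head results (40 voters total):
Irvine vs Glendale: Irvine wins 40–0.
Irvine vs Brookfield: Irvine wins 23–17.
Irvine vs Kenton: Kenton wins 24–16.
Glendale vs Brookfield: Glendale wins 23–17.
Glendale vs Kenton: Kenton wins 24–16.
Brookfield vs Kenton: Brookfield wins 27–13.
No candidate beats all others: Irvine beats Brookfield beats Kenton beats Irvine, a majority cycle.

No Condorcet winner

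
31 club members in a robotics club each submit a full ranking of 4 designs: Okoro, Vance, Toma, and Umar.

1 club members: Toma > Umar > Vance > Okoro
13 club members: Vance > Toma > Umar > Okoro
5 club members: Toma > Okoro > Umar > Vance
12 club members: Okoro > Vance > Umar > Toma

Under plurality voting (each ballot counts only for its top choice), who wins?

Vance

First-place vote totals:
  Okoro: 12
  Vance: 13
  Toma: 6
  Umar: 0
Vance has the most first-place votes.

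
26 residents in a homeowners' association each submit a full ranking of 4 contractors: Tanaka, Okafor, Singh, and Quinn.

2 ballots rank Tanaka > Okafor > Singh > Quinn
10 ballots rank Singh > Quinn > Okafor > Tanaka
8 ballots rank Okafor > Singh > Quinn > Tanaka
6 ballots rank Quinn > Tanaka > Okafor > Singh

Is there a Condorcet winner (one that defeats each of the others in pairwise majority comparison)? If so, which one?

There is no Condorcet winner

Head-to-head results (26 voters total):
Tanaka vs Okafor: Okafor wins 18–8.
Tanaka vs Singh: Singh wins 18–8.
Tanaka vs Quinn: Quinn wins 24–2.
Okafor vs Singh: Okafor wins 16–10.
Okafor vs Quinn: Quinn wins 16–10.
Singh vs Quinn: Singh wins 20–6.
No candidate beats all others: Okafor beats Singh beats Quinn beats Okafor, a majority cycle.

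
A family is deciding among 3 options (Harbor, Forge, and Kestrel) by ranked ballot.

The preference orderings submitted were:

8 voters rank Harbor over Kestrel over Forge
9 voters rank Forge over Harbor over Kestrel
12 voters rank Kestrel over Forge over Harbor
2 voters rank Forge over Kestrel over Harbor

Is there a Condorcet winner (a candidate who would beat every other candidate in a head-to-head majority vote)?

Head-to-head results (31 voters total):
Harbor vs Forge: Forge wins 23–8.
Harbor vs Kestrel: Harbor wins 17–14.
Forge vs Kestrel: Kestrel wins 20–11.
No candidate beats all others: Harbor beats Kestrel beats Forge beats Harbor, a majority cycle.

No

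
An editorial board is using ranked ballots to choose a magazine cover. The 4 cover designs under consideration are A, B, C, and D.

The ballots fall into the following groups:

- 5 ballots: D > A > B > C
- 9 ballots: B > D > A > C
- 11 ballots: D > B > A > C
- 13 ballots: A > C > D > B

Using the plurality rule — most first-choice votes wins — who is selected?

D

First-place vote totals:
  A: 13
  B: 9
  C: 0
  D: 16
D has the most first-place votes.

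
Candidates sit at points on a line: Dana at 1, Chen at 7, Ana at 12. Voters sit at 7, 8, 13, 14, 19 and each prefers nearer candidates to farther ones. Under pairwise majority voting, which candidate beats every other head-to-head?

With single-peaked preferences on a line, the Condorcet winner is the candidate closest to the median voter.
The median voter (position 13) is closest to Ana at 12.
Check: Ana vs Chen — voters closer to Ana: 3 of 5.

Ana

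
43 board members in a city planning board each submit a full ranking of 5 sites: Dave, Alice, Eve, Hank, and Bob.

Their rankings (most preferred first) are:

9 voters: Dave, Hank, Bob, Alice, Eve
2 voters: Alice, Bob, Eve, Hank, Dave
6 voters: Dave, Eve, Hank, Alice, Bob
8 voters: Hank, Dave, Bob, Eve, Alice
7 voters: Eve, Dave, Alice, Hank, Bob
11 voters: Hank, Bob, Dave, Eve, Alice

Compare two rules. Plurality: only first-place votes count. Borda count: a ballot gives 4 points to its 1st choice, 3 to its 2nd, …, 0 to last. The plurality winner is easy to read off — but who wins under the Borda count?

Dave

Plurality first-place counts: Dave 15, Alice 2, Eve 7, Hank 19, Bob 0 → Hank.
Borda totals: Dave 127, Alice 37, Eve 69, Hank 124, Bob 73 → Dave.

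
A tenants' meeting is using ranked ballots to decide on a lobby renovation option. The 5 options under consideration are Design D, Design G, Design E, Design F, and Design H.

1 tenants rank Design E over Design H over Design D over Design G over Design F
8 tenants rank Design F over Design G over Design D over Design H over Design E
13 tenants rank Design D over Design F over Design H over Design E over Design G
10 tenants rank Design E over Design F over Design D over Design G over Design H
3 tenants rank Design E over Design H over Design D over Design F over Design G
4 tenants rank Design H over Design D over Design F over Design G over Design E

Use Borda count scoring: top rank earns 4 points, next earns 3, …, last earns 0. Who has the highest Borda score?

Borda scores:
  Design D: 2 + 8·2 + 13·4 + 10·2 + 3·2 + 4·3 = 108
  Design G: 1 + 8·3 + 13·0 + 10·1 + 3·0 + 4·1 = 39
  Design E: 4 + 8·0 + 13·1 + 10·4 + 3·4 + 4·0 = 69
  Design F: 0 + 8·4 + 13·3 + 10·3 + 3·1 + 4·2 = 112
  Design H: 3 + 8·1 + 13·2 + 10·0 + 3·3 + 4·4 = 62
Design F has the highest total.

Design F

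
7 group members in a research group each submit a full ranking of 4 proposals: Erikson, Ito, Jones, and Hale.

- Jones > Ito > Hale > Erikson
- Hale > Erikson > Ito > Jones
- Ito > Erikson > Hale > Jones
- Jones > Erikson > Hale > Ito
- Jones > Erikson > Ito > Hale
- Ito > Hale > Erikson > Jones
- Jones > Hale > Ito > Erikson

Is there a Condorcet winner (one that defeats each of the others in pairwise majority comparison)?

Head-to-head results (7 voters total):
Erikson vs Ito: Ito wins 4–3.
Erikson vs Jones: Jones wins 4–3.
Erikson vs Hale: Hale wins 4–3.
Ito vs Jones: Jones wins 4–3.
Ito vs Hale: Ito wins 4–3.
Jones vs Hale: Jones wins 4–3.
Jones beats each rival — Erikson (4–3), Ito (4–3), Hale (4–3) — so Jones is the Condorcet winner.

Yes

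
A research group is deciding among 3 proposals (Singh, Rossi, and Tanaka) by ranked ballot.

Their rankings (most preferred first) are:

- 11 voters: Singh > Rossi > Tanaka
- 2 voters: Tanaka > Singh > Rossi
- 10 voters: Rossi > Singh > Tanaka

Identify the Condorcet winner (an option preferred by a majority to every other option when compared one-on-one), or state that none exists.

Singh

Head-to-head results (23 voters total):
Singh vs Rossi: Singh wins 13–10.
Singh vs Tanaka: Singh wins 21–2.
Rossi vs Tanaka: Rossi wins 21–2.
Singh beats each rival — Rossi (13–10), Tanaka (21–2) — so Singh is the Condorcet winner.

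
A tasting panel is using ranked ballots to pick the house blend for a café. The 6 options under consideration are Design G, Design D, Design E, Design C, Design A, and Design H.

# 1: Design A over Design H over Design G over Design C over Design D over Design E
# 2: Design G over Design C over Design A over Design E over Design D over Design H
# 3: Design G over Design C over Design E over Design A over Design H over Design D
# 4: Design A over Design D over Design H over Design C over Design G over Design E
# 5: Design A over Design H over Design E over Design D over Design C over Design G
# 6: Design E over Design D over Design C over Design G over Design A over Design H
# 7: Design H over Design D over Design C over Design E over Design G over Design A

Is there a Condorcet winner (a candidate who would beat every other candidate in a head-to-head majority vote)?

No

Head-to-head results (7 voters total):
Design G vs Design D: Design D wins 4–3.
Design G vs Design E: Design G wins 4–3.
Design G vs Design C: Design C wins 4–3.
Design G vs Design A: Design G wins 4–3.
Design G vs Design H: Design H wins 4–3.
Design D vs Design E: Design E wins 4–3.
Design D vs Design C: Design D wins 4–3.
Design D vs Design A: Design A wins 5–2.
Design D vs Design H: Design H wins 4–3.
Design E vs Design C: Design C wins 5–2.
Design E vs Design A: Design A wins 4–3.
Design E vs Design H: Design H wins 4–3.
Design C vs Design A: Design C wins 4–3.
Design C vs Design H: Design H wins 4–3.
Design A vs Design H: Design A wins 6–1.
No candidate beats all others: Design G beats Design E beats Design D beats Design G, a majority cycle.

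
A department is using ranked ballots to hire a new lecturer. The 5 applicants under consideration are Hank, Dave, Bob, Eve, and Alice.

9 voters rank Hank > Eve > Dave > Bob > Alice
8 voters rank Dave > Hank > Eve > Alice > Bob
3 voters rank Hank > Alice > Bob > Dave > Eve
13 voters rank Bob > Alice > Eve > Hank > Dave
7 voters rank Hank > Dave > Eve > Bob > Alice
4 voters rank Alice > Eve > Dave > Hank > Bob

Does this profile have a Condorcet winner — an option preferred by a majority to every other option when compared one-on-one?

Head-to-head results (44 voters total):
Hank vs Dave: Hank wins 32–12.
Hank vs Bob: Hank wins 31–13.
Hank vs Eve: Hank wins 27–17.
Hank vs Alice: Hank wins 27–17.
Dave vs Bob: Dave wins 28–16.
Dave vs Eve: Eve wins 26–18.
Dave vs Alice: Dave wins 24–20.
Bob vs Eve: Eve wins 28–16.
Bob vs Alice: Bob wins 29–15.
Eve vs Alice: Eve wins 24–20.
Hank beats each rival — Dave (32–12), Bob (31–13), Eve (27–17), Alice (27–17) — so Hank is the Condorcet winner.

Yes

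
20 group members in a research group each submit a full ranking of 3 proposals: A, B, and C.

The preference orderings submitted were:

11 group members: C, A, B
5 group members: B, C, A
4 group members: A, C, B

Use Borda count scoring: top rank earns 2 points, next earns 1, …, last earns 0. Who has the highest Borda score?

Borda scores:
  A: 11·1 + 5·0 + 4·2 = 19
  B: 11·0 + 5·2 + 4·0 = 10
  C: 11·2 + 5·1 + 4·1 = 31
C has the highest total.

C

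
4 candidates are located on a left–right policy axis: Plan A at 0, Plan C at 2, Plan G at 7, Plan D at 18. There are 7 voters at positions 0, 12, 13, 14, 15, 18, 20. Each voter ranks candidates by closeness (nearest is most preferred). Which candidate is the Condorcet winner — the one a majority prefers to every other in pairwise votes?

With single-peaked preferences on a line, the Condorcet winner is the candidate closest to the median voter.
The median voter (position 14) is closest to Plan D at 18.
Check: Plan D vs Plan A — voters closer to Plan D: 6 of 7.

Plan D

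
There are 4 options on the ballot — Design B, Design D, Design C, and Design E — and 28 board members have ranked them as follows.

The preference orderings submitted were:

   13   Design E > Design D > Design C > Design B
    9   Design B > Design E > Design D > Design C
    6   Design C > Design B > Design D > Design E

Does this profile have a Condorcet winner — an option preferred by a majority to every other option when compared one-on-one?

No

Head-to-head results (28 voters total):
Design B vs Design D: Design B wins 15–13.
Design B vs Design C: Design C wins 19–9.
Design B vs Design E: Design B wins 15–13.
Design D vs Design C: Design D wins 22–6.
Design D vs Design E: Design E wins 22–6.
Design C vs Design E: Design E wins 22–6.
No candidate beats all others: Design B beats Design D beats Design C beats Design B, a majority cycle.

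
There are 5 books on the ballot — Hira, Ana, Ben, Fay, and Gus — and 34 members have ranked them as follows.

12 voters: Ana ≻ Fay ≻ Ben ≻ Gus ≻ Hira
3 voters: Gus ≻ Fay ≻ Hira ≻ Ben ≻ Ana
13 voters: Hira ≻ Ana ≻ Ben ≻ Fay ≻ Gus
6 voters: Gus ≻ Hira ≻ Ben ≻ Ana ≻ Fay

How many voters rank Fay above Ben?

Ballots ranking Fay above Ben: 12+3 = 15.
Ballots ranking Ben above Fay: 13+6 = 19.
So 15 of 34 voters prefer Fay to Ben.

15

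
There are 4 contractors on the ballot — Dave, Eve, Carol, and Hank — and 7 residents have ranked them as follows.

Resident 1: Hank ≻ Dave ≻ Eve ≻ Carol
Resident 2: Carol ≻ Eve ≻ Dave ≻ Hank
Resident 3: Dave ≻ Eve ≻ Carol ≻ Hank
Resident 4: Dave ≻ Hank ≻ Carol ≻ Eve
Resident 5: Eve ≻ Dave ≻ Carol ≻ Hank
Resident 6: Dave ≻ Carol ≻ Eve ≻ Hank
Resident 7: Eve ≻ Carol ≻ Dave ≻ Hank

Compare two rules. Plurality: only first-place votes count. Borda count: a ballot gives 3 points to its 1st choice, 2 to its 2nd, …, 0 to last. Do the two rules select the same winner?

Yes

Plurality first-place counts: Dave 3, Eve 2, Carol 1, Hank 1 → Dave.
Borda totals: Dave 15, Eve 12, Carol 10, Hank 5 → Dave.
The two rules agree on Dave.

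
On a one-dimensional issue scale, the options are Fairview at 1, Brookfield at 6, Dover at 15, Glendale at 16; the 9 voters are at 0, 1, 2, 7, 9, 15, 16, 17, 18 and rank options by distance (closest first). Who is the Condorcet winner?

With single-peaked preferences on a line, the Condorcet winner is the candidate closest to the median voter.
The median voter (position 9) is closest to Brookfield at 6.
Check: Brookfield vs Fairview — voters closer to Brookfield: 6 of 9.

Brookfield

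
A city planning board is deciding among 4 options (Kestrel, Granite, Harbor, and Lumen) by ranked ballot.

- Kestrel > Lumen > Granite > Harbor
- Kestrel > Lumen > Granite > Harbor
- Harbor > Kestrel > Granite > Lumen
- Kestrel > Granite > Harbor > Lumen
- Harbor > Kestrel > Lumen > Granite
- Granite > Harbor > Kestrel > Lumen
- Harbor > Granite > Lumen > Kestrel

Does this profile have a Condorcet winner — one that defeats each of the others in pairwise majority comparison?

Head-to-head results (7 voters total):
Kestrel vs Granite: Kestrel wins 5–2.
Kestrel vs Harbor: Harbor wins 4–3.
Kestrel vs Lumen: Kestrel wins 6–1.
Granite vs Harbor: Granite wins 4–3.
Granite vs Lumen: Granite wins 4–3.
Harbor vs Lumen: Harbor wins 5–2.
No candidate beats all others: Kestrel beats Granite beats Harbor beats Kestrel, a majority cycle.

No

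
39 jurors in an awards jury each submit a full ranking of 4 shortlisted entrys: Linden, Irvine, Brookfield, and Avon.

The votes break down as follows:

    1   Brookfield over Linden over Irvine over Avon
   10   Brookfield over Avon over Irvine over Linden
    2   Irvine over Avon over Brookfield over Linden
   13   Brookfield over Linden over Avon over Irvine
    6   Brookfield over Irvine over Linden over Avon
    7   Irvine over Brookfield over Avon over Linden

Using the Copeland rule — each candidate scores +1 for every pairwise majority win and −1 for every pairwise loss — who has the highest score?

Brookfield

Pairwise results:
  Linden vs Irvine: Irvine wins 25–14.
  Linden vs Brookfield: Brookfield wins 39–0.
  Linden vs Avon: Linden wins 20–19.
  Irvine vs Brookfield: Brookfield wins 30–9.
  Irvine vs Avon: Avon wins 23–16.
  Brookfield vs Avon: Brookfield wins 37–2.
Copeland scores (wins − losses):
  Linden: 1 − 2 = -1
  Irvine: 1 − 2 = -1
  Brookfield: 3 − 0 = 3
  Avon: 1 − 2 = -1
Brookfield has the best Copeland score.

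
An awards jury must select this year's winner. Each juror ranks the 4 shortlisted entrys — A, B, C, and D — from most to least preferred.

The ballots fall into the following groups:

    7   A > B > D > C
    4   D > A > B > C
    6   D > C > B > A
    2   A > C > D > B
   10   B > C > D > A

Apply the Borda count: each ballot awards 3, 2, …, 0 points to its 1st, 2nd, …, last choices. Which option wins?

Borda scores:
  A: 7·3 + 4·2 + 6·0 + 2·3 + 10·0 = 35
  B: 7·2 + 4·1 + 6·1 + 2·0 + 10·3 = 54
  C: 7·0 + 4·0 + 6·2 + 2·2 + 10·2 = 36
  D: 7·1 + 4·3 + 6·3 + 2·1 + 10·1 = 49
B has the highest total.

B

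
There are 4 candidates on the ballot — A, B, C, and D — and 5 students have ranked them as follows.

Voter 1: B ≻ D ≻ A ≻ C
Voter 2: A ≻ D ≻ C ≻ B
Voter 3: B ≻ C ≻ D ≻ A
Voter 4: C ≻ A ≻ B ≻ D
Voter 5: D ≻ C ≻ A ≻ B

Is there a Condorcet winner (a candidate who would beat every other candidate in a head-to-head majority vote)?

Head-to-head results (5 voters total):
A vs B: A wins 3–2.
A vs C: C wins 3–2.
A vs D: D wins 3–2.
B vs C: C wins 3–2.
B vs D: B wins 3–2.
C vs D: D wins 3–2.
No candidate beats all others: A beats B beats D beats A, a majority cycle.

No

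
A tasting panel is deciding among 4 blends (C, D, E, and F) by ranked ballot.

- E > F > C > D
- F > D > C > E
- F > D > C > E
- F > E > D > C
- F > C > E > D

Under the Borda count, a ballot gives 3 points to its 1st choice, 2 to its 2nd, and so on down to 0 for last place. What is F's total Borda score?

14

Borda scores:
  C: 1 + 1 + 1 + 0 + 2 = 5
  D: 0 + 2 + 2 + 1 + 0 = 5
  E: 3 + 0 + 0 + 2 + 1 = 6
  F: 2 + 3 + 3 + 3 + 3 = 14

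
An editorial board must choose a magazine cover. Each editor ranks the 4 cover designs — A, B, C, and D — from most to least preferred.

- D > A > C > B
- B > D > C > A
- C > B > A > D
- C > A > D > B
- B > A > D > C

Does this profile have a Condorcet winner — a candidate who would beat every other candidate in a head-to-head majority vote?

No

Head-to-head results (5 voters total):
A vs B: B wins 3–2.
A vs C: C wins 3–2.
A vs D: A wins 3–2.
B vs C: C wins 3–2.
B vs D: B wins 3–2.
C vs D: D wins 3–2.
No candidate beats all others: A beats D beats C beats A, a majority cycle.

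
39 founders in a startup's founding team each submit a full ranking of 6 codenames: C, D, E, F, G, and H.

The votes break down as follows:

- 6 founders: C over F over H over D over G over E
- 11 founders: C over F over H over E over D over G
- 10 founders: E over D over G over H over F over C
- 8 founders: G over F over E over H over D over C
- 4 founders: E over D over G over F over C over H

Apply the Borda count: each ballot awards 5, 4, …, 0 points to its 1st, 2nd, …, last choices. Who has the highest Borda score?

F

Borda scores:
  C: 6·5 + 11·5 + 10·0 + 8·0 + 4·1 = 89
  D: 6·2 + 11·1 + 10·4 + 8·1 + 4·4 = 87
  E: 6·0 + 11·2 + 10·5 + 8·3 + 4·5 = 116
  F: 6·4 + 11·4 + 10·1 + 8·4 + 4·2 = 118
  G: 6·1 + 11·0 + 10·3 + 8·5 + 4·3 = 88
  H: 6·3 + 11·3 + 10·2 + 8·2 + 4·0 = 87
F has the highest total.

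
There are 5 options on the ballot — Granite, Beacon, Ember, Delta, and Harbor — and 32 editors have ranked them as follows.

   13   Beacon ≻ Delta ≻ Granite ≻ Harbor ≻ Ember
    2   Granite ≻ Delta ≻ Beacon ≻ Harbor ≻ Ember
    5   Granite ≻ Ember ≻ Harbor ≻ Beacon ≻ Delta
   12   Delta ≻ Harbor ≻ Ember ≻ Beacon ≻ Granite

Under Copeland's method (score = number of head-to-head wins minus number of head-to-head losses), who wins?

Delta

Pairwise results:
  Granite vs Beacon: Beacon wins 25–7.
  Granite vs Ember: Granite wins 20–12.
  Granite vs Delta: Delta wins 25–7.
  Granite vs Harbor: Granite wins 20–12.
  Beacon vs Ember: Ember wins 17–15.
  Beacon vs Delta: Beacon wins 18–14.
  Beacon vs Harbor: Harbor wins 17–15.
  Ember vs Delta: Delta wins 27–5.
  Ember vs Harbor: Harbor wins 27–5.
  Delta vs Harbor: Delta wins 27–5.
Copeland scores (wins − losses):
  Granite: 2 − 2 = 0
  Beacon: 2 − 2 = 0
  Ember: 1 − 3 = -2
  Delta: 3 − 1 = 2
  Harbor: 2 − 2 = 0
Delta has the best Copeland score.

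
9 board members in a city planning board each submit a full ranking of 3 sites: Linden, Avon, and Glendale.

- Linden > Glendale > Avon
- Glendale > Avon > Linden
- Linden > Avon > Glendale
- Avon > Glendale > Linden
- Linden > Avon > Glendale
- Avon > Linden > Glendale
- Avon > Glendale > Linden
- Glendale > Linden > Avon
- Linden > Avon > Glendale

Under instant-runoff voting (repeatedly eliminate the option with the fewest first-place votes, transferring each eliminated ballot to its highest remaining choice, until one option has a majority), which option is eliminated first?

Glendale

Round 1: Linden 4, Avon 3, Glendale 2. Glendale has the fewest and is eliminated.
Round 2: Linden 5, Avon 4. Linden has a majority.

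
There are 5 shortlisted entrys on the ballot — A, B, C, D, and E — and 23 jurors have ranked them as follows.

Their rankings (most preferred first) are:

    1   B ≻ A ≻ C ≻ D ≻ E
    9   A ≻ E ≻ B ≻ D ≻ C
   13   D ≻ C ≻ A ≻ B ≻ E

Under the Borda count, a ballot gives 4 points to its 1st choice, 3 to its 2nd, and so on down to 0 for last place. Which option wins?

Borda scores:
  A: 3 + 9·4 + 13·2 = 65
  B: 4 + 9·2 + 13·1 = 35
  C: 2 + 9·0 + 13·3 = 41
  D: 1 + 9·1 + 13·4 = 62
  E: 0 + 9·3 + 13·0 = 27
A has the highest total.

A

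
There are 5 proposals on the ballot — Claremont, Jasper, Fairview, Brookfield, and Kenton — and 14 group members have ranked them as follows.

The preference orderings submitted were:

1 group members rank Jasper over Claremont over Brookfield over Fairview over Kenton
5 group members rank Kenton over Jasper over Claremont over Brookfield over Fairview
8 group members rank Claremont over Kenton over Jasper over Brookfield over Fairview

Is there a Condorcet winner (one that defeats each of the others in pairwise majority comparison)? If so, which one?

Claremont

Head-to-head results (14 voters total):
Claremont vs Jasper: Claremont wins 8–6.
Claremont vs Fairview: Claremont wins 14–0.
Claremont vs Brookfield: Claremont wins 14–0.
Claremont vs Kenton: Claremont wins 9–5.
Jasper vs Fairview: Jasper wins 14–0.
Jasper vs Brookfield: Jasper wins 14–0.
Jasper vs Kenton: Kenton wins 13–1.
Fairview vs Brookfield: Brookfield wins 14–0.
Fairview vs Kenton: Kenton wins 13–1.
Brookfield vs Kenton: Kenton wins 13–1.
Claremont beats each rival — Jasper (8–6), Fairview (14–0), Brookfield (14–0), Kenton (9–5) — so Claremont is the Condorcet winner.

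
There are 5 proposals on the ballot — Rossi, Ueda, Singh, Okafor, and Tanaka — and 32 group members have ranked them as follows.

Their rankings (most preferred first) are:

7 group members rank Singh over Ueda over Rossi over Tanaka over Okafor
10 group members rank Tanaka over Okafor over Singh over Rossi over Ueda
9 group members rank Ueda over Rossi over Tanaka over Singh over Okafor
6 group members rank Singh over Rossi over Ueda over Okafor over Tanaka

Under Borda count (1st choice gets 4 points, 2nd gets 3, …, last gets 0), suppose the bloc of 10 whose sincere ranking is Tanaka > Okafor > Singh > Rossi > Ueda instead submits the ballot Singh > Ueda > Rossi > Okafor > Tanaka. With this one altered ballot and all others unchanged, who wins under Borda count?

Borda totals with the altered ballot: Rossi 79, Ueda 99, Singh 101, Okafor 16, Tanaka 25.
The winner is unchanged: still Singh.

Singh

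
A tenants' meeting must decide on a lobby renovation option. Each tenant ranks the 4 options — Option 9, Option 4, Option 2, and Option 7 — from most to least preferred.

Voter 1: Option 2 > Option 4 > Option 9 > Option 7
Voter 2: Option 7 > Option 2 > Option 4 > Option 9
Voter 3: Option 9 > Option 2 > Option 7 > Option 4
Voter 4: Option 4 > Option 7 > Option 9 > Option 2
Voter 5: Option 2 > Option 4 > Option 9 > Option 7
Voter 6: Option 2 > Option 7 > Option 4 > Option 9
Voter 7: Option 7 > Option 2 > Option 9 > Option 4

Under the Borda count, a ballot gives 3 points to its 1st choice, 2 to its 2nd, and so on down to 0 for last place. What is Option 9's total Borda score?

Borda scores:
  Option 9: 1 + 0 + 3 + 1 + 1 + 0 + 1 = 7
  Option 4: 2 + 1 + 0 + 3 + 2 + 1 + 0 = 9
  Option 2: 3 + 2 + 2 + 0 + 3 + 3 + 2 = 15
  Option 7: 0 + 3 + 1 + 2 + 0 + 2 + 3 = 11

7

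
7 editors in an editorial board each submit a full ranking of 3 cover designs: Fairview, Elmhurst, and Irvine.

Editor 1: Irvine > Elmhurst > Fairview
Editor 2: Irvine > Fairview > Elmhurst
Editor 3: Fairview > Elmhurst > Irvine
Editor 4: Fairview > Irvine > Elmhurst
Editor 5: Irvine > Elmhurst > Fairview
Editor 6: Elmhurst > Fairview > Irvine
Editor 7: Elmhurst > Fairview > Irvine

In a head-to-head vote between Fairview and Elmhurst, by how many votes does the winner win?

Ballots ranking Fairview above Elmhurst: 3.
Ballots ranking Elmhurst above Fairview: 4.
Elmhurst wins 4–3, a margin of 1.

1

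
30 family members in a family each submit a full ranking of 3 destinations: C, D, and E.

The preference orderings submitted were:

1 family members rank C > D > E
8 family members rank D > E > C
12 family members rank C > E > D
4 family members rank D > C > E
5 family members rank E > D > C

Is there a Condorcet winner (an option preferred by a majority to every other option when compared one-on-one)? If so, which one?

Head-to-head results (30 voters total):
C vs D: D wins 17–13.
C vs E: C wins 17–13.
D vs E: E wins 17–13.
No candidate beats all others: C beats E beats D beats C, a majority cycle.

No Condorcet winner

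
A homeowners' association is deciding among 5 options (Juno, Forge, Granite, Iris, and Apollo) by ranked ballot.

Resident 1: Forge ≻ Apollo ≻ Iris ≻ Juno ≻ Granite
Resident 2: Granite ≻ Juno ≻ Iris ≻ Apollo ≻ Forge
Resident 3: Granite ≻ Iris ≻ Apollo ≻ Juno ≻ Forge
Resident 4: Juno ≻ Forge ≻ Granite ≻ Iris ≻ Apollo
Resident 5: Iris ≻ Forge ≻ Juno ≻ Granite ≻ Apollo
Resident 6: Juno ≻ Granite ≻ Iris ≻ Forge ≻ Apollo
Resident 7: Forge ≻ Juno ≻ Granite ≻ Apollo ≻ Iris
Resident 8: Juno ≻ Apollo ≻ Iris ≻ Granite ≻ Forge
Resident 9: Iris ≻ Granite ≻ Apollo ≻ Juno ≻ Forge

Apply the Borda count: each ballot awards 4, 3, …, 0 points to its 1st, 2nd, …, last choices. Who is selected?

Juno

Borda scores:
  Juno: 1 + 3 + 1 + 4 + 2 + 4 + 3 + 4 + 1 = 23
  Forge: 4 + 0 + 0 + 3 + 3 + 1 + 4 + 0 + 0 = 15
  Granite: 0 + 4 + 4 + 2 + 1 + 3 + 2 + 1 + 3 = 20
  Iris: 2 + 2 + 3 + 1 + 4 + 2 + 0 + 2 + 4 = 20
  Apollo: 3 + 1 + 2 + 0 + 0 + 0 + 1 + 3 + 2 = 12
Juno has the highest total.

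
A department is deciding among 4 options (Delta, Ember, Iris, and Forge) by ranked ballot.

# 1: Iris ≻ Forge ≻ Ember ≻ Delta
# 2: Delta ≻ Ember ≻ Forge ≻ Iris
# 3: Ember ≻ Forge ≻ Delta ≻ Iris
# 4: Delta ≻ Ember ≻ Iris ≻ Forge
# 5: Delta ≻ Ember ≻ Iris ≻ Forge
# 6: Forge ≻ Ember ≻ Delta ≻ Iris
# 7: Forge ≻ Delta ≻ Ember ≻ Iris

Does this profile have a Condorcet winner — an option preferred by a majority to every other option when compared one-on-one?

Head-to-head results (7 voters total):
Delta vs Ember: Delta wins 4–3.
Delta vs Iris: Delta wins 6–1.
Delta vs Forge: Forge wins 4–3.
Ember vs Iris: Ember wins 6–1.
Ember vs Forge: Ember wins 4–3.
Iris vs Forge: Forge wins 4–3.
No candidate beats all others: Delta beats Ember beats Forge beats Delta, a majority cycle.

No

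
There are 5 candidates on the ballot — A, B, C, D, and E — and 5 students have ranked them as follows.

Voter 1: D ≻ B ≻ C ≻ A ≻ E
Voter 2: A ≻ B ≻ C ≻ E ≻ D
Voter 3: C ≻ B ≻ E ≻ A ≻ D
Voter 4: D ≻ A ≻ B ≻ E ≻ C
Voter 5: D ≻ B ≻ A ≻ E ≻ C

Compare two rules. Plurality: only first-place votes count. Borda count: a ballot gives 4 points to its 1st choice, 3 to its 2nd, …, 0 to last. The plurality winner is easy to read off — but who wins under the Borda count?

Plurality first-place counts: A 1, B 0, C 1, D 3, E 0 → D.
Borda totals: A 11, B 14, C 8, D 12, E 5 → B.

B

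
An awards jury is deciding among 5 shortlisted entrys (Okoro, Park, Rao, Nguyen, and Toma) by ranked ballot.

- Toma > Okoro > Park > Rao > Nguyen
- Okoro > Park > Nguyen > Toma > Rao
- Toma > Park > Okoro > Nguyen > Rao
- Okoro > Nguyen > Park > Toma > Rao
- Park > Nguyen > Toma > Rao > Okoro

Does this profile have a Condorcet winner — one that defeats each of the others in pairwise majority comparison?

Head-to-head results (5 voters total):
Okoro vs Park: Okoro wins 3–2.
Okoro vs Rao: Okoro wins 4–1.
Okoro vs Nguyen: Okoro wins 4–1.
Okoro vs Toma: Toma wins 3–2.
Park vs Rao: Park wins 5–0.
Park vs Nguyen: Park wins 4–1.
Park vs Toma: Park wins 3–2.
Rao vs Nguyen: Nguyen wins 4–1.
Rao vs Toma: Toma wins 5–0.
Nguyen vs Toma: Nguyen wins 3–2.
No candidate beats all others: Okoro beats Park beats Toma beats Okoro, a majority cycle.

No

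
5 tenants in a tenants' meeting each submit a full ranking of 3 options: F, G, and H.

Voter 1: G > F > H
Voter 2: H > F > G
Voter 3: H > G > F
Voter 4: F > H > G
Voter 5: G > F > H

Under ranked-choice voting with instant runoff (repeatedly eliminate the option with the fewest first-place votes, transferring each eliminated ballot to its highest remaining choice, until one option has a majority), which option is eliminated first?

F

Round 1: G 2, H 2, F 1. F has the fewest and is eliminated.
Round 2: H 3, G 2. H has a majority.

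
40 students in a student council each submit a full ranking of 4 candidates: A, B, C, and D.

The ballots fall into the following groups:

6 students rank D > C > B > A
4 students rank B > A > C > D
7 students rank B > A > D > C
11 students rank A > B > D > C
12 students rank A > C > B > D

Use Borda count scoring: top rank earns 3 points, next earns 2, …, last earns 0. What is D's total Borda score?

36

Borda scores:
  A: 6·0 + 4·2 + 7·2 + 11·3 + 12·3 = 91
  B: 6·1 + 4·3 + 7·3 + 11·2 + 12·1 = 73
  C: 6·2 + 4·1 + 7·0 + 11·0 + 12·2 = 40
  D: 6·3 + 4·0 + 7·1 + 11·1 + 12·0 = 36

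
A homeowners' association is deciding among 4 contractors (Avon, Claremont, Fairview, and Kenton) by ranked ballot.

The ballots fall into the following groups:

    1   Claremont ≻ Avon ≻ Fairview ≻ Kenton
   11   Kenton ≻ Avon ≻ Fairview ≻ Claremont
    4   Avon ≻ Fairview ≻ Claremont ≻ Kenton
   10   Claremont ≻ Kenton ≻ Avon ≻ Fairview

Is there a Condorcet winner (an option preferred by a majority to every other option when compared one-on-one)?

No

Head-to-head results (26 voters total):
Avon vs Claremont: Avon wins 15–11.
Avon vs Fairview: Avon wins 26–0.
Avon vs Kenton: Kenton wins 21–5.
Claremont vs Fairview: Fairview wins 15–11.
Claremont vs Kenton: Claremont wins 15–11.
Fairview vs Kenton: Kenton wins 21–5.
No candidate beats all others: Avon beats Claremont beats Kenton beats Avon, a majority cycle.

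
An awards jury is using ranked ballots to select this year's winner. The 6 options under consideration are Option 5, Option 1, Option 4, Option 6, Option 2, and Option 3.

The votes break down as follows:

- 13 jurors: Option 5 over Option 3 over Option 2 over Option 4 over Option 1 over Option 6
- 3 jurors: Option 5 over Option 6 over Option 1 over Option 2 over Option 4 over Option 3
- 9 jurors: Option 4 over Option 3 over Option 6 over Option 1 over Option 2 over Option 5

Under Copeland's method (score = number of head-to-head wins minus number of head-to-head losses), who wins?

Option 5

Pairwise results:
  Option 5 vs Option 1: Option 5 wins 16–9.
  Option 5 vs Option 4: Option 5 wins 16–9.
  Option 5 vs Option 6: Option 5 wins 16–9.
  Option 5 vs Option 2: Option 5 wins 16–9.
  Option 5 vs Option 3: Option 5 wins 16–9.
  Option 1 vs Option 4: Option 4 wins 22–3.
  Option 1 vs Option 6: Option 1 wins 13–12.
  Option 1 vs Option 2: Option 2 wins 13–12.
  Option 1 vs Option 3: Option 3 wins 22–3.
  Option 4 vs Option 6: Option 4 wins 22–3.
  Option 4 vs Option 2: Option 2 wins 16–9.
  Option 4 vs Option 3: Option 3 wins 13–12.
  Option 6 vs Option 2: Option 2 wins 13–12.
  Option 6 vs Option 3: Option 3 wins 22–3.
  Option 2 vs Option 3: Option 3 wins 22–3.
Copeland scores (wins − losses):
  Option 5: 5 − 0 = 5
  Option 1: 1 − 4 = -3
  Option 4: 2 − 3 = -1
  Option 6: 0 − 5 = -5
  Option 2: 3 − 2 = 1
  Option 3: 4 − 1 = 3
Option 5 has the best Copeland score.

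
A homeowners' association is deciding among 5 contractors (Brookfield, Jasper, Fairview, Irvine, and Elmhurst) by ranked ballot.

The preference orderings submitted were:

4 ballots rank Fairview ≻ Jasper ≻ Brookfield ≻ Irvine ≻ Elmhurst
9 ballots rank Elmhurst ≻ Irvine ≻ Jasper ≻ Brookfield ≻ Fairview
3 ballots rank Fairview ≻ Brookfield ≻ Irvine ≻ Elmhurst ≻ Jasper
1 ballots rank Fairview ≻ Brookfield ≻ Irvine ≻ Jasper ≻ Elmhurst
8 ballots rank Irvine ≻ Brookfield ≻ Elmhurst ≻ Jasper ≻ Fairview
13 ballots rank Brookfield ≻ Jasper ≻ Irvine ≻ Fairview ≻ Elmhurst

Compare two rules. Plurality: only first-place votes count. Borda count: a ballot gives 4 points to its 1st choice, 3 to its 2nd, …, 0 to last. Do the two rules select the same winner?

Yes

Plurality first-place counts: Brookfield 13, Jasper 0, Fairview 8, Irvine 8, Elmhurst 9 → Brookfield.
Borda totals: Brookfield 105, Jasper 78, Fairview 45, Irvine 97, Elmhurst 55 → Brookfield.
The two rules agree on Brookfield.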